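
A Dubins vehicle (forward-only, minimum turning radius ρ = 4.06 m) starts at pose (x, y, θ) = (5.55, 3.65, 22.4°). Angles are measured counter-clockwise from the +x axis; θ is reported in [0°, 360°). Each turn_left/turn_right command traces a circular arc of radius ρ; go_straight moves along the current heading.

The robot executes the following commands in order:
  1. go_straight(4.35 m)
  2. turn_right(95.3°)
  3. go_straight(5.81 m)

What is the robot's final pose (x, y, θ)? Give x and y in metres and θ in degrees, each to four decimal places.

set_pose: (x, y, θ) = (5.5500, 3.6500, 22.4000°), ρ = 4.06
go_straight(4.35): x += 4.35·cos θ, y += 4.35·sin θ → (9.5718, 5.3077, 22.4000°)
turn_right(95.3°): centre at ρ to the right, rotate −95.3° → (14.9994, 2.7478, -72.9000° ≡ 287.1000°)
go_straight(5.81): x += 5.81·cos θ, y += 5.81·sin θ → (16.7078, -2.8054, 287.1000°)

(16.7078, -2.8054, 287.1000°)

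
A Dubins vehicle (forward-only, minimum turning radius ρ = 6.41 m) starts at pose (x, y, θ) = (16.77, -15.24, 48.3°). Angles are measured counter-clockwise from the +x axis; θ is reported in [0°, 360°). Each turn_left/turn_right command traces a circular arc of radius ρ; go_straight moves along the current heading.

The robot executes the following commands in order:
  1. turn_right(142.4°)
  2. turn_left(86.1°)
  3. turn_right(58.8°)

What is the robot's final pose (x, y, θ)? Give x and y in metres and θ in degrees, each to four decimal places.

(38.4506, -30.5908, 293.2000°)

set_pose: (x, y, θ) = (16.7700, -15.2400, 48.3000°), ρ = 6.41
turn_right(142.4°): centre at ρ to the right, rotate −142.4° → (27.9495, -19.9624, -94.1000° ≡ 265.9000°)
turn_left(86.1°): centre at ρ to the left, rotate +86.1° → (33.4510, -26.7683, 352.0000°)
turn_right(58.8°): centre at ρ to the right, rotate −58.8° → (38.4506, -30.5908, 293.2000°)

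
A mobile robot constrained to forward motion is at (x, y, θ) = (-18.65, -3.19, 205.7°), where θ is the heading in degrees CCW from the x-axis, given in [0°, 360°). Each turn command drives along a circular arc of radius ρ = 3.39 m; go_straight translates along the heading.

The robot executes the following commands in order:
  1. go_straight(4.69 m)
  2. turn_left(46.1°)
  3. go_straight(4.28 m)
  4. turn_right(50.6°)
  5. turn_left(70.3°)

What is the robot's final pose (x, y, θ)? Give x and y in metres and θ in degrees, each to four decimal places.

(-30.1206, -16.6367, 271.5000°)

set_pose: (x, y, θ) = (-18.6500, -3.1900, 205.7000°), ρ = 3.39
go_straight(4.69): x += 4.69·cos θ, y += 4.69·sin θ → (-22.8761, -5.2239, 205.7000°)
turn_left(46.1°): centre at ρ to the left, rotate +46.1° → (-24.6264, -7.2197, 251.8000°)
go_straight(4.28): x += 4.28·cos θ, y += 4.28·sin θ → (-25.9631, -11.2856, 251.8000°)
turn_right(50.6°): centre at ρ to the right, rotate −50.6° → (-27.9576, -13.3873, 201.2000°)
turn_left(70.3°): centre at ρ to the left, rotate +70.3° → (-30.1206, -16.6367, 271.5000°)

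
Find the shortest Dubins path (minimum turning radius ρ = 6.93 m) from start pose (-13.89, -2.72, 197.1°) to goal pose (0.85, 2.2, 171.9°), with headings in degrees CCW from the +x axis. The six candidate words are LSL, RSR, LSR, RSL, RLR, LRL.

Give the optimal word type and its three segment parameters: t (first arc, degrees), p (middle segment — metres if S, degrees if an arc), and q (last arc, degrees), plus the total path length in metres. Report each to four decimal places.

LSL: t = 184.6696°, p = 12.6263 m, q = 150.1304°, L = 53.1208 m

Let ψ = atan2(Δy, Δx) = atan2(4.92, 14.74) = 18.4583° be the start→goal bearing.
Normalize: d = |goal − start| / ρ = 15.539434/6.93 = 2.242343, α = (θ_start − ψ) mod 360° = 178.6417° = 3.117886 rad, β = (θ_goal − ψ) mod 360° = 153.4417° = 2.678063 rad.
Common terms: sin α = 0.023704, cos α = -0.999719, sin β = 0.447108, cos β = -0.894480, cos(α−β) = 0.904827, d² = 5.028100. Work in radians in the unit-radius frame; every candidate has L = ρ·(t + p + q).
LSL: p² = 2 + d² − 2cos(α−β) + 2d(sin α − sin β) = 3.319614; p = √p² = 1.821981; φ = atan2(cos β − cos α, d + sin α − sin β) = 0.057793 rad; t = (φ − α) mod 2π = 3.223092 rad, q = (β − φ) mod 2π = 2.620271 rad → L = 6.93·(3.223092 + 1.821981 + 2.620271) = 6.93·7.665343 = 53.120827 m
RSR: p² = 2 + d² − 2cos(α−β) + 2d(sin β − sin α) = 7.117278; p = √p² = 2.667823; φ = atan2(cos α − cos β, d − sin α + sin β) = -0.039458 rad; t = (α − φ) mod 2π = 3.157344 rad, q = (φ − β) mod 2π = 3.565664 rad → L = 6.93·(3.157344 + 2.667823 + 3.565664) = 6.93·9.390831 = 65.078459 m
LSR: p² = d² − 2 + 2cos(α−β) + 2d(sin α + sin β) = 6.949196; p = √p² = 2.636133; φ = atan2(−cos α − cos β, d + sin α + sin β) − atan2(−2, p) = 1.258524 rad; t = (φ − α) mod 2π = 4.423822 rad, q = (φ − β) mod 2π = 4.863645 rad → L = 6.93·(4.423822 + 2.636133 + 4.863645) = 6.93·11.923601 = 82.630554 m
RSL: p² = d² − 2 + 2cos(α−β) − 2d(sin α + sin β) = 2.726312; p = √p² = 1.651155; φ = atan2(cos α + cos β, d − sin α − sin β) − atan2(2, p) = -1.699502 rad; t = (α − φ) mod 2π = 4.817388 rad, q = (β − φ) mod 2π = 4.377566 rad → L = 6.93·(4.817388 + 1.651155 + 4.377566) = 6.93·10.846109 = 75.163533 m
RLR: c = (6 − d² + 2cos(α−β) + 2d(sin α − sin β))/8 = 0.110340; p = 2π − arccos c = 4.822954 rad; φ = atan2(cos α − cos β, d − sin α + sin β) = -0.039458 rad; t = (α − φ + p/2) mod 2π = 5.568821 rad, q = (α − β − t + p) mod 2π = 5.977141 rad → L = 6.93·(5.568821 + 4.822954 + 5.977141) = 6.93·16.368917 = 113.436595 m
LRL: c = (6 − d² + 2cos(α−β) − 2d(sin α − sin β))/8 = 0.585048; p = 2π − arccos c = 5.337329 rad; φ = atan2(cos β − cos α, d + sin α − sin β) = 0.057793 rad; t = (φ − α + p/2) mod 2π = 5.891756 rad, q = (β − α − t + p) mod 2π = 5.288935 rad → L = 6.93·(5.891756 + 5.337329 + 5.288935) = 6.93·16.518019 = 114.469875 m
Shortest: LSL with L = 53.120827 m ≈ 53.1208 m
Convert LSL to answer units (arcs ×180/π): t = 3.223092·180/π = 184.6696°, p = ρ·p = 6.93·1.821981 = 12.6263 m, q = 2.620271·180/π = 150.1304°, L = 53.1208 m.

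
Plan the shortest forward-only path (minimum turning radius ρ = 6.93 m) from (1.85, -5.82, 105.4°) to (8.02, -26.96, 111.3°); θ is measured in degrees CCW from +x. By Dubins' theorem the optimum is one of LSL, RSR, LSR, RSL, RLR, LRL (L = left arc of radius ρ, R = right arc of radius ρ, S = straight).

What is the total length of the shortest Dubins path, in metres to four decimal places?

64.1380 m

Let ψ = atan2(Δy, Δx) = atan2(-21.14, 6.17) = -73.7294° be the start→goal bearing.
Normalize: d = |goal − start| / ρ = 22.022000/6.93 = 3.177778, α = (θ_start − ψ) mod 360° = 179.1294° = 3.126398 rad, β = (θ_goal − ψ) mod 360° = 185.0294° = 3.229372 rad.
Common terms: sin α = 0.015194, cos α = -0.999885, sin β = -0.087667, cos β = -0.996150, cos(α−β) = 0.994703, d² = 10.098272. Work in radians in the unit-radius frame; every candidate has L = ρ·(t + p + q).
LSL: p² = 2 + d² − 2cos(α−β) + 2d(sin α − sin β) = 10.762606; p = √p² = 3.280641; φ = atan2(cos β − cos α, d + sin α − sin β) = 0.001138 rad; t = (φ − α) mod 2π = 3.157926 rad, q = (β − φ) mod 2π = 3.228234 rad → L = 6.93·(3.157926 + 3.280641 + 3.228234) = 6.93·9.666801 = 66.990930 m
RSR: p² = 2 + d² − 2cos(α−β) + 2d(sin β − sin α) = 9.455126; p = √p² = 3.074919; φ = atan2(cos α − cos β, d − sin α + sin β) = -0.001215 rad; t = (α − φ) mod 2π = 3.127612 rad, q = (φ − β) mod 2π = 3.052599 rad → L = 6.93·(3.127612 + 3.074919 + 3.052599) = 6.93·9.255130 = 64.138050 m
LSR: p² = d² − 2 + 2cos(α−β) + 2d(sin α + sin β) = 9.627076; p = √p² = 3.102753; φ = atan2(−cos α − cos β, d + sin α + sin β) − atan2(−2, p) = 1.143846 rad; t = (φ − α) mod 2π = 4.300634 rad, q = (φ − β) mod 2π = 4.197659 rad → L = 6.93·(4.300634 + 3.102753 + 4.197659) = 6.93·11.601046 = 80.395250 m
RSL: p² = d² − 2 + 2cos(α−β) − 2d(sin α + sin β) = 10.548279; p = √p² = 3.247811; φ = atan2(cos α + cos β, d − sin α − sin β) − atan2(2, p) = -1.102691 rad; t = (α − φ) mod 2π = 4.229088 rad, q = (β − φ) mod 2π = 4.332063 rad → L = 6.93·(4.229088 + 3.247811 + 4.332063) = 6.93·11.808963 = 81.836112 m
RLR: c = (6 − d² + 2cos(α−β) + 2d(sin α − sin β))/8 = -0.181891; p = 2π − arccos c = 4.529480 rad; φ = atan2(cos α − cos β, d − sin α + sin β) = -0.001215 rad; t = (α − φ + p/2) mod 2π = 5.392352 rad, q = (α − β − t + p) mod 2π = 5.317339 rad → L = 6.93·(5.392352 + 4.529480 + 5.317339) = 6.93·15.239171 = 105.607454 m
LRL: c = (6 − d² + 2cos(α−β) − 2d(sin α − sin β))/8 = -0.345326; p = 2π − arccos c = 4.359803 rad; φ = atan2(cos β − cos α, d + sin α − sin β) = 0.001138 rad; t = (φ − α + p/2) mod 2π = 5.337828 rad, q = (β − α − t + p) mod 2π = 5.408135 rad → L = 6.93·(5.337828 + 4.359803 + 5.408135) = 6.93·15.105766 = 104.682958 m
Shortest: RSR with L = 64.138050 m ≈ 64.1380 m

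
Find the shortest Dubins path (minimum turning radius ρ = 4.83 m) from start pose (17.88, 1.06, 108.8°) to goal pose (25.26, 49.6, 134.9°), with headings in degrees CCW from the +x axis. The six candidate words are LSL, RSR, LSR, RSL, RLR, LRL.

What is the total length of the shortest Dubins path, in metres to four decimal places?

49.8874 m

Let ψ = atan2(Δy, Δx) = atan2(48.54, 7.38) = 81.3550° be the start→goal bearing.
Normalize: d = |goal − start| / ρ = 49.097821/4.83 = 10.165180, α = (θ_start − ψ) mod 360° = 27.4450° = 0.479006 rad, β = (θ_goal − ψ) mod 360° = 53.5450° = 0.934537 rad.
Common terms: sin α = 0.460897, cos α = 0.887454, sin β = 0.804324, cos β = 0.594191, cos(α−β) = 0.898028, d² = 103.330890. Work in radians in the unit-radius frame; every candidate has L = ρ·(t + p + q).
LSL: p² = 2 + d² − 2cos(α−β) + 2d(sin α − sin β) = 96.552845; p = √p² = 9.826131; φ = atan2(cos β − cos α, d + sin α − sin β) = -0.029850 rad; t = (φ − α) mod 2π = 5.774330 rad, q = (β − φ) mod 2π = 0.964386 rad → L = 4.83·(5.774330 + 9.826131 + 0.964386) = 4.83·16.564847 = 80.008211 m
RSR: p² = 2 + d² − 2cos(α−β) + 2d(sin β − sin α) = 110.516825; p = √p² = 10.512698; φ = atan2(cos α − cos β, d − sin α + sin β) = 0.027900 rad; t = (α − φ) mod 2π = 0.451106 rad, q = (φ − β) mod 2π = 5.376548 rad → L = 4.83·(0.451106 + 10.512698 + 5.376548) = 4.83·16.340353 = 78.923903 m
LSR: p² = d² − 2 + 2cos(α−β) + 2d(sin α + sin β) = 128.849348; p = √p² = 11.351183; φ = atan2(−cos α − cos β, d + sin α + sin β) − atan2(−2, p) = 0.045499 rad; t = (φ − α) mod 2π = 5.849678 rad, q = (φ − β) mod 2π = 5.394147 rad → L = 4.83·(5.849678 + 11.351183 + 5.394147) = 4.83·22.595008 = 109.133888 m
RSL: p² = d² − 2 + 2cos(α−β) − 2d(sin α + sin β) = 77.404543; p = √p² = 8.797985; φ = atan2(cos α + cos β, d − sin α − sin β) − atan2(2, p) = -0.058561 rad; t = (α − φ) mod 2π = 0.537567 rad, q = (β − φ) mod 2π = 0.993098 rad → L = 4.83·(0.537567 + 8.797985 + 0.993098) = 4.83·10.328651 = 49.887382 m
RLR: c = (6 − d² + 2cos(α−β) + 2d(sin α − sin β))/8 = -12.814603, |c| > 1 → infeasible
LRL: c = (6 − d² + 2cos(α−β) − 2d(sin α − sin β))/8 = -11.069106, |c| > 1 → infeasible
Shortest: RSL with L = 49.887382 m ≈ 49.8874 m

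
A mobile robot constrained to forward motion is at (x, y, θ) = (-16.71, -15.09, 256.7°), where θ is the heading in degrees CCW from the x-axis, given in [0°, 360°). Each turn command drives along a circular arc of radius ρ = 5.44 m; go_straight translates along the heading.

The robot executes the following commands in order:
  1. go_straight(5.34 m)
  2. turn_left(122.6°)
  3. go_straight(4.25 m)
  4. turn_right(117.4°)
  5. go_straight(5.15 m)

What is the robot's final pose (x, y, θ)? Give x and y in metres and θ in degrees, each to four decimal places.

set_pose: (x, y, θ) = (-16.7100, -15.0900, 256.7000°), ρ = 5.44
go_straight(5.34): x += 5.34·cos θ, y += 5.34·sin θ → (-17.9385, -20.2868, 256.7000°)
turn_left(122.6°): centre at ρ to the left, rotate +122.6° → (-10.8464, -26.6725, 379.3000° ≡ 19.3000°)
go_straight(4.25): x += 4.25·cos θ, y += 4.25·sin θ → (-6.8352, -25.2678, 19.3000°)
turn_right(117.4°): centre at ρ to the right, rotate −117.4° → (0.3485, -31.1686, -98.1000° ≡ 261.9000°)
go_straight(5.15): x += 5.15·cos θ, y += 5.15·sin θ → (-0.3771, -36.2672, 261.9000°)

(-0.3771, -36.2672, 261.9000°)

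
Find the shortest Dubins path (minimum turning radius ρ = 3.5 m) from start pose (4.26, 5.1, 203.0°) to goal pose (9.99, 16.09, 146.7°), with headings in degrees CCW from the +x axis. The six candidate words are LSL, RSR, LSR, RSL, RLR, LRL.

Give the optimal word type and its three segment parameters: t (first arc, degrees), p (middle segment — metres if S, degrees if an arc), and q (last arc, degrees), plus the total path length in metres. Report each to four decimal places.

RSL: t = 240.8491°, p = 1.1156 m, q = 184.5491°, L = 27.1017 m

Let ψ = atan2(Δy, Δx) = atan2(10.99, 5.73) = 62.4632° be the start→goal bearing.
Normalize: d = |goal − start| / ρ = 12.394071/3.5 = 3.541163, α = (θ_start − ψ) mod 360° = 140.5368° = 2.452829 rad, β = (θ_goal − ψ) mod 360° = 84.2368° = 1.470209 rad.
Common terms: sin α = 0.635583, cos α = -0.772033, sin β = 0.994945, cos β = 0.100418, cos(α−β) = 0.554844, d² = 12.539837. Work in radians in the unit-radius frame; every candidate has L = ρ·(t + p + q).
LSL: p² = 2 + d² − 2cos(α−β) + 2d(sin α − sin β) = 10.885025; p = √p² = 3.299246; φ = atan2(cos β − cos α, d + sin α − sin β) = 0.267623 rad; t = (φ − α) mod 2π = 4.097978 rad, q = (β − φ) mod 2π = 1.202587 rad → L = 3.5·(4.097978 + 3.299246 + 1.202587) = 3.5·8.599811 = 30.099339 m
RSR: p² = 2 + d² − 2cos(α−β) + 2d(sin β − sin α) = 15.975271; p = √p² = 3.996908; φ = atan2(cos α − cos β, d − sin α + sin β) = -0.220053 rad; t = (α − φ) mod 2π = 2.672882 rad, q = (φ − β) mod 2π = 4.592923 rad → L = 3.5·(2.672882 + 3.996908 + 4.592923) = 3.5·11.262713 = 39.419497 m
LSR: p² = d² − 2 + 2cos(α−β) + 2d(sin α + sin β) = 23.197459; p = √p² = 4.816374; φ = atan2(−cos α − cos β, d + sin α + sin β) − atan2(−2, p) = 0.522724 rad; t = (φ − α) mod 2π = 4.353080 rad, q = (φ − β) mod 2π = 5.335701 rad → L = 3.5·(4.353080 + 4.816374 + 5.335701) = 3.5·14.505155 = 50.768043 m
RSL: p² = d² − 2 + 2cos(α−β) − 2d(sin α + sin β) = 0.101593; p = √p² = 0.318736; φ = atan2(cos α + cos β, d − sin α − sin β) − atan2(2, p) = -1.750780 rad; t = (α − φ) mod 2π = 4.203610 rad, q = (β − φ) mod 2π = 3.220989 rad → L = 3.5·(4.203610 + 0.318736 + 3.220989) = 3.5·7.743335 = 27.101673 m
RLR: c = (6 − d² + 2cos(α−β) + 2d(sin α − sin β))/8 = -0.996909; p = 2π − arccos c = 3.220241 rad; φ = atan2(cos α − cos β, d − sin α + sin β) = -0.220053 rad; t = (α − φ + p/2) mod 2π = 4.283003 rad, q = (α − β − t + p) mod 2π = 6.203044 rad → L = 3.5·(4.283003 + 3.220241 + 6.203044) = 3.5·13.706288 = 47.972006 m
LRL: c = (6 − d² + 2cos(α−β) − 2d(sin α − sin β))/8 = -0.360628; p = 2π − arccos c = 4.343448 rad; φ = atan2(cos β − cos α, d + sin α − sin β) = 0.267623 rad; t = (φ − α + p/2) mod 2π = 6.269702 rad, q = (β − α − t + p) mod 2π = 3.374310 rad → L = 3.5·(6.269702 + 4.343448 + 3.374310) = 3.5·13.987460 = 48.956111 m
Shortest: RSL with L = 27.101673 m ≈ 27.1017 m
Convert RSL to answer units (arcs ×180/π): t = 4.203610·180/π = 240.8491°, p = ρ·p = 3.5·0.318736 = 1.1156 m, q = 3.220989·180/π = 184.5491°, L = 27.1017 m.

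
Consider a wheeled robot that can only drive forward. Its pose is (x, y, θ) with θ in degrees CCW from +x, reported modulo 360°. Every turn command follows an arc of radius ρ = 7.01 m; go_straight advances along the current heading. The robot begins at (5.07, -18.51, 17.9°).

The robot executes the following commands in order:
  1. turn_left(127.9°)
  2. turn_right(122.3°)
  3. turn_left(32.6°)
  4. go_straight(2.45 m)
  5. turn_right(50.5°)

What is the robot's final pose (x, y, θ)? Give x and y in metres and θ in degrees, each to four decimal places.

set_pose: (x, y, θ) = (5.0700, -18.5100, 17.9000°), ρ = 7.01
turn_left(127.9°): centre at ρ to the left, rotate +127.9° → (6.8556, -6.0415, 145.8000°)
turn_right(122.3°): centre at ρ to the right, rotate −122.3° → (8.0006, 6.1849, 23.5000°)
turn_left(32.6°): centre at ρ to the left, rotate +32.6° → (11.0238, 8.7037, 56.1000°)
go_straight(2.45): x += 2.45·cos θ, y += 2.45·sin θ → (12.3902, 10.7373, 56.1000°)
turn_right(50.5°): centre at ρ to the right, rotate −50.5° → (17.5246, 13.8040, 5.6000°)

(17.5246, 13.8040, 5.6000°)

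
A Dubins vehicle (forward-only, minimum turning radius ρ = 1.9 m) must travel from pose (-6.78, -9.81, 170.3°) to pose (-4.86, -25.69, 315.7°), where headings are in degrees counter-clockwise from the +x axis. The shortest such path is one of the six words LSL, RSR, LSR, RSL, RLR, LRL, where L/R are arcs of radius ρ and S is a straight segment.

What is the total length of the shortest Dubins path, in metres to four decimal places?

17.9624 m

Let ψ = atan2(Δy, Δx) = atan2(-15.88, 1.92) = -83.1060° be the start→goal bearing.
Normalize: d = |goal − start| / ρ = 15.995649/1.9 = 8.418763, α = (θ_start − ψ) mod 360° = 253.4060° = 4.422769 rad, β = (θ_goal − ψ) mod 360° = 38.8060° = 0.677293 rad.
Common terms: sin α = -0.958353, cos α = -0.285588, sin β = 0.626686, cos β = 0.779272, cos(α−β) = -0.823136, d² = 70.875568. Work in radians in the unit-radius frame; every candidate has L = ρ·(t + p + q).
LSL: p² = 2 + d² − 2cos(α−β) + 2d(sin α − sin β) = 47.833720; p = √p² = 6.916193; φ = atan2(cos β − cos α, d + sin α − sin β) = 0.154581 rad; t = (φ − α) mod 2π = 2.014997 rad, q = (β − φ) mod 2π = 0.522712 rad → L = 1.9·(2.014997 + 6.916193 + 0.522712) = 1.9·9.453901 = 17.962412 m
RSR: p² = 2 + d² − 2cos(α−β) + 2d(sin β − sin α) = 101.209961; p = √p² = 10.060316; φ = atan2(cos α − cos β, d − sin α + sin β) = -0.106046 rad; t = (α − φ) mod 2π = 4.528816 rad, q = (φ − β) mod 2π = 5.499846 rad → L = 1.9·(4.528816 + 10.060316 + 5.499846) = 1.9·20.088978 = 38.169058 m
LSR: p² = d² − 2 + 2cos(α−β) + 2d(sin α + sin β) = 61.644844; p = √p² = 7.851423; φ = atan2(−cos α − cos β, d + sin α + sin β) − atan2(−2, p) = 0.188456 rad; t = (φ − α) mod 2π = 2.048872 rad, q = (φ − β) mod 2π = 5.794349 rad → L = 1.9·(2.048872 + 7.851423 + 5.794349) = 1.9·15.694644 = 29.819823 m
RSL: p² = d² − 2 + 2cos(α−β) − 2d(sin α + sin β) = 72.813746; p = √p² = 8.533097; φ = atan2(cos α + cos β, d − sin α − sin β) − atan2(2, p) = -0.173867 rad; t = (α − φ) mod 2π = 4.596636 rad, q = (β − φ) mod 2π = 0.851160 rad → L = 1.9·(4.596636 + 8.533097 + 0.851160) = 1.9·13.980893 = 26.563698 m
RLR: c = (6 − d² + 2cos(α−β) + 2d(sin α − sin β))/8 = -11.651245, |c| > 1 → infeasible
LRL: c = (6 − d² + 2cos(α−β) − 2d(sin α − sin β))/8 = -4.979215, |c| > 1 → infeasible
Shortest: LSL with L = 17.962412 m ≈ 17.9624 m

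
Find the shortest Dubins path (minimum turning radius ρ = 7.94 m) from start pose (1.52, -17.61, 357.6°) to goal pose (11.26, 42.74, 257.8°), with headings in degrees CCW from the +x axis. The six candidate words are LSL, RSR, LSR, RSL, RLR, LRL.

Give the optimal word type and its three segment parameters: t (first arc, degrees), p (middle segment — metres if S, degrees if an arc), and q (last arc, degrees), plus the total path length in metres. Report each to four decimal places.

LSL: t = 73.7061°, p = 53.5649 m, q = 186.4939°, L = 89.6232 m

Let ψ = atan2(Δy, Δx) = atan2(60.35, 9.74) = 80.8320° be the start→goal bearing.
Normalize: d = |goal − start| / ρ = 61.130926/7.94 = 7.699109, α = (θ_start − ψ) mod 360° = 276.7680° = 4.830513 rad, β = (θ_goal − ψ) mod 360° = 176.9680° = 3.088675 rad.
Common terms: sin α = -0.993031, cos α = 0.117850, sin β = 0.052893, cos β = -0.998600, cos(α−β) = -0.170209, d² = 59.276280. Work in radians in the unit-radius frame; every candidate has L = ρ·(t + p + q).
LSL: p² = 2 + d² − 2cos(α−β) + 2d(sin α − sin β) = 45.511321; p = √p² = 6.746208; φ = atan2(cos β − cos α, d + sin α − sin β) = -0.166258 rad; t = (φ − α) mod 2π = 1.286414 rad, q = (β − φ) mod 2π = 3.254932 rad → L = 7.94·(1.286414 + 6.746208 + 3.254932) = 7.94·11.287555 = 89.623184 m
RSR: p² = 2 + d² − 2cos(α−β) + 2d(sin β − sin α) = 77.722078; p = √p² = 8.816013; φ = atan2(cos α − cos β, d − sin α + sin β) = 0.126980 rad; t = (α − φ) mod 2π = 4.703533 rad, q = (φ − β) mod 2π = 3.321491 rad → L = 7.94·(4.703533 + 8.816013 + 3.321491) = 7.94·16.841036 = 133.717830 m
LSR: p² = d² − 2 + 2cos(α−β) + 2d(sin α + sin β) = 42.459410; p = √p² = 6.516089; φ = atan2(−cos α − cos β, d + sin α + sin β) − atan2(−2, p) = 0.427383 rad; t = (φ − α) mod 2π = 1.880055 rad, q = (φ − β) mod 2π = 3.621894 rad → L = 7.94·(1.880055 + 6.516089 + 3.621894) = 7.94·12.018037 = 95.423217 m
RSL: p² = d² − 2 + 2cos(α−β) − 2d(sin α + sin β) = 71.412312; p = √p² = 8.450581; φ = atan2(cos α + cos β, d − sin α − sin β) − atan2(2, p) = -0.333991 rad; t = (α − φ) mod 2π = 5.164504 rad, q = (β − φ) mod 2π = 3.422665 rad → L = 7.94·(5.164504 + 8.450581 + 3.422665) = 7.94·17.037750 = 135.279733 m
RLR: c = (6 − d² + 2cos(α−β) + 2d(sin α − sin β))/8 = -8.715260, |c| > 1 → infeasible
LRL: c = (6 − d² + 2cos(α−β) − 2d(sin α − sin β))/8 = -4.688915, |c| > 1 → infeasible
Shortest: LSL with L = 89.623184 m ≈ 89.6232 m
Convert LSL to answer units (arcs ×180/π): t = 1.286414·180/π = 73.7061°, p = ρ·p = 7.94·6.746208 = 53.5649 m, q = 3.254932·180/π = 186.4939°, L = 89.6232 m.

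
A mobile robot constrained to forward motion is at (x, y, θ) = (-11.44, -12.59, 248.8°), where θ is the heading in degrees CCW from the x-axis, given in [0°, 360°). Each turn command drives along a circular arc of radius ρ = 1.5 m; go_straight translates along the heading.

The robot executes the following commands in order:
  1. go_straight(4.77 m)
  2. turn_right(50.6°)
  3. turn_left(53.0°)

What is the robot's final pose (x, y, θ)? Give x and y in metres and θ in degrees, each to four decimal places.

set_pose: (x, y, θ) = (-11.4400, -12.5900, 248.8000°), ρ = 1.5
go_straight(4.77): x += 4.77·cos θ, y += 4.77·sin θ → (-13.1649, -17.0372, 248.8000°)
turn_right(50.6°): centre at ρ to the right, rotate −50.6° → (-14.0949, -17.9197, 198.2000°)
turn_left(53.0°): centre at ρ to the left, rotate +53.0° → (-15.0464, -18.8613, 251.2000°)

(-15.0464, -18.8613, 251.2000°)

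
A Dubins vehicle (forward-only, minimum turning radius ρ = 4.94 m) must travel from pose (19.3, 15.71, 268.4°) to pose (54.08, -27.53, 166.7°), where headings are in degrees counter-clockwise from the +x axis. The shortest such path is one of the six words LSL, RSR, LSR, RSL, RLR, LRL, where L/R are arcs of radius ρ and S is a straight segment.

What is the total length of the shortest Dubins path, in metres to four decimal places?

Let ψ = atan2(Δy, Δx) = atan2(-43.24, 34.78) = -51.1886° be the start→goal bearing.
Normalize: d = |goal − start| / ρ = 55.491855/4.94 = 11.233169, α = (θ_start − ψ) mod 360° = 319.5886° = 5.577874 rad, β = (θ_goal − ψ) mod 360° = 217.8886° = 3.802874 rad.
Common terms: sin α = -0.648271, cos α = 0.761410, sin β = -0.614128, cos β = -0.789206, cos(α−β) = -0.202787, d² = 126.184088. Work in radians in the unit-radius frame; every candidate has L = ρ·(t + p + q).
LSL: p² = 2 + d² − 2cos(α−β) + 2d(sin α − sin β) = 127.822599; p = √p² = 11.305866; φ = atan2(cos β − cos α, d + sin α − sin β) = -0.137585 rad; t = (φ − α) mod 2π = 0.567727 rad, q = (β − φ) mod 2π = 3.940459 rad → L = 4.94·(0.567727 + 11.305866 + 3.940459) = 4.94·15.814051 = 78.121413 m
RSR: p² = 2 + d² − 2cos(α−β) + 2d(sin β − sin α) = 129.356726; p = √p² = 11.373510; φ = atan2(cos α − cos β, d − sin α + sin β) = 0.136762 rad; t = (α − φ) mod 2π = 5.441112 rad, q = (φ − β) mod 2π = 2.617073 rad → L = 4.94·(5.441112 + 11.373510 + 2.617073) = 4.94·19.431695 = 95.992573 m
LSR: p² = d² − 2 + 2cos(α−β) + 2d(sin α + sin β) = 95.417017; p = √p² = 9.768163; φ = atan2(−cos α − cos β, d + sin α + sin β) − atan2(−2, p) = 0.204743 rad; t = (φ − α) mod 2π = 0.910055 rad, q = (φ − β) mod 2π = 2.685055 rad → L = 4.94·(0.910055 + 9.768163 + 2.685055) = 4.94·13.363273 = 66.014571 m
RSL: p² = d² − 2 + 2cos(α−β) − 2d(sin α + sin β) = 152.140009; p = √p² = 12.334505; φ = atan2(cos α + cos β, d − sin α − sin β) − atan2(2, p) = -0.162972 rad; t = (α − φ) mod 2π = 5.740846 rad, q = (β − φ) mod 2π = 3.965846 rad → L = 4.94·(5.740846 + 12.334505 + 3.965846) = 4.94·22.041197 = 108.883512 m
RLR: c = (6 − d² + 2cos(α−β) + 2d(sin α − sin β))/8 = -15.169591, |c| > 1 → infeasible
LRL: c = (6 − d² + 2cos(α−β) − 2d(sin α − sin β))/8 = -14.977825, |c| > 1 → infeasible
Shortest: LSR with L = 66.014571 m ≈ 66.0146 m

66.0146 m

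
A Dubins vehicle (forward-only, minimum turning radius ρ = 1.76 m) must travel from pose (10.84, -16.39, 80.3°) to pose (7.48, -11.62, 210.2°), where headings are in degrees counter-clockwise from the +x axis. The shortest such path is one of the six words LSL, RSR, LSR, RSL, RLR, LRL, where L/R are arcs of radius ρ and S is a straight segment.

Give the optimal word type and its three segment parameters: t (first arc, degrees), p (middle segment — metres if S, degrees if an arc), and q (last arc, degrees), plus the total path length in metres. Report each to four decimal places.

Let ψ = atan2(Δy, Δx) = atan2(4.77, -3.36) = 125.1610° be the start→goal bearing.
Normalize: d = |goal − start| / ρ = 5.834595/1.76 = 3.315111, α = (θ_start − ψ) mod 360° = 315.1390° = 5.500214 rad, β = (θ_goal − ψ) mod 360° = 85.0390° = 1.484211 rad.
Common terms: sin α = -0.705389, cos α = 0.708821, sin β = 0.996254, cos β = 0.086477, cos(α−β) = -0.641450, d² = 10.989960. Work in radians in the unit-radius frame; every candidate has L = ρ·(t + p + q).
LSL: p² = 2 + d² − 2cos(α−β) + 2d(sin α − sin β) = 2.990591; p = √p² = 1.729333; φ = atan2(cos β − cos α, d + sin α − sin β) = -0.368134 rad; t = (φ − α) mod 2π = 0.414838 rad, q = (β − φ) mod 2π = 1.852345 rad → L = 1.76·(0.414838 + 1.729333 + 1.852345) = 1.76·3.996515 = 7.033867 m
RSR: p² = 2 + d² − 2cos(α−β) + 2d(sin β − sin α) = 25.555127; p = √p² = 5.055208; φ = atan2(cos α − cos β, d − sin α + sin β) = 0.123423 rad; t = (α − φ) mod 2π = 5.376791 rad, q = (φ − β) mod 2π = 4.922397 rad → L = 1.76·(5.376791 + 5.055208 + 4.922397) = 1.76·15.354396 = 27.023737 m
LSR: p² = d² − 2 + 2cos(α−β) + 2d(sin α + sin β) = 9.635561; p = √p² = 3.104120; φ = atan2(−cos α − cos β, d + sin α + sin β) − atan2(−2, p) = 0.355287 rad; t = (φ − α) mod 2π = 1.138258 rad, q = (φ − β) mod 2π = 5.154261 rad → L = 1.76·(1.138258 + 3.104120 + 5.154261) = 1.76·9.396639 = 16.538084 m
RSL: p² = d² − 2 + 2cos(α−β) − 2d(sin α + sin β) = 5.778561; p = √p² = 2.403864; φ = atan2(cos α + cos β, d − sin α − sin β) − atan2(2, p) = -0.436796 rad; t = (α − φ) mod 2π = 5.937009 rad, q = (β − φ) mod 2π = 1.921007 rad → L = 1.76·(5.937009 + 2.403864 + 1.921007) = 1.76·10.261880 = 18.060909 m
RLR: c = (6 − d² + 2cos(α−β) + 2d(sin α − sin β))/8 = -2.194391, |c| > 1 → infeasible
LRL: c = (6 − d² + 2cos(α−β) − 2d(sin α − sin β))/8 = 0.626176; p = 2π − arccos c = 5.389028 rad; φ = atan2(cos β − cos α, d + sin α − sin β) = -0.368134 rad; t = (φ − α + p/2) mod 2π = 3.109352 rad, q = (β − α − t + p) mod 2π = 4.546859 rad → L = 1.76·(3.109352 + 5.389028 + 4.546859) = 1.76·13.045239 = 22.959620 m
Shortest: LSL with L = 7.033867 m ≈ 7.0339 m
Convert LSL to answer units (arcs ×180/π): t = 0.414838·180/π = 23.7684°, p = ρ·p = 1.76·1.729333 = 3.0436 m, q = 1.852345·180/π = 106.1316°, L = 7.0339 m.

LSL: t = 23.7684°, p = 3.0436 m, q = 106.1316°, L = 7.0339 m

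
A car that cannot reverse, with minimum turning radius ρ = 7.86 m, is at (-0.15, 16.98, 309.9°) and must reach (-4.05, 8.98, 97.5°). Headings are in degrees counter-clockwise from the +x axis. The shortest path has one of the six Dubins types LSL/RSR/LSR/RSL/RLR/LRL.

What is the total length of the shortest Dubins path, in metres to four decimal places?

Let ψ = atan2(Δy, Δx) = atan2(-8.00, -3.90) = -115.9892° be the start→goal bearing.
Normalize: d = |goal − start| / ρ = 8.900000/7.86 = 1.132316, α = (θ_start − ψ) mod 360° = 65.8892° = 1.149984 rad, β = (θ_goal − ψ) mod 360° = 213.4892° = 3.726090 rad.
Common terms: sin α = 0.912757, cos α = 0.408502, sin β = -0.551780, cos β = -0.833990, cos(α−β) = -0.844328, d² = 1.282138. Work in radians in the unit-radius frame; every candidate has L = ρ·(t + p + q).
LSL: p² = 2 + d² − 2cos(α−β) + 2d(sin α − sin β) = 8.287432; p = √p² = 2.878790; φ = atan2(cos β − cos α, d + sin α − sin β) = -0.446268 rad; t = (φ − α) mod 2π = 4.686933 rad, q = (β − φ) mod 2π = 4.172358 rad → L = 7.86·(4.686933 + 2.878790 + 4.172358) = 7.86·11.738081 = 92.261319 m
RSR: p² = 2 + d² − 2cos(α−β) + 2d(sin β − sin α) = 1.654157; p = √p² = 1.286140; φ = atan2(cos α − cos β, d − sin α + sin β) = 1.832068 rad; t = (α − φ) mod 2π = 5.601101 rad, q = (φ − β) mod 2π = 4.389163 rad → L = 7.86·(5.601101 + 1.286140 + 4.389163) = 7.86·11.276405 = 88.632542 m
LSR: p² = d² − 2 + 2cos(α−β) + 2d(sin α + sin β) = -1.589037 < 0 → infeasible
RSL: p² = d² − 2 + 2cos(α−β) − 2d(sin α + sin β) = -3.223997 < 0 → infeasible
RLR: c = (6 − d² + 2cos(α−β) + 2d(sin α − sin β))/8 = 0.793230; p = 2π − arccos c = 5.628485 rad; φ = atan2(cos α − cos β, d − sin α + sin β) = 1.832068 rad; t = (α − φ + p/2) mod 2π = 2.132158 rad, q = (α − β − t + p) mod 2π = 0.920221 rad → L = 7.86·(2.132158 + 5.628485 + 0.920221) = 7.86·8.680864 = 68.231590 m
LRL: c = (6 − d² + 2cos(α−β) − 2d(sin α − sin β))/8 = -0.035929; p = 2π − arccos c = 4.676452 rad; φ = atan2(cos β − cos α, d + sin α − sin β) = -0.446268 rad; t = (φ − α + p/2) mod 2π = 0.741974 rad, q = (β − α − t + p) mod 2π = 0.227399 rad → L = 7.86·(0.741974 + 4.676452 + 0.227399) = 7.86·5.645825 = 44.376186 m
Shortest: LRL with L = 44.376186 m ≈ 44.3762 m

44.3762 m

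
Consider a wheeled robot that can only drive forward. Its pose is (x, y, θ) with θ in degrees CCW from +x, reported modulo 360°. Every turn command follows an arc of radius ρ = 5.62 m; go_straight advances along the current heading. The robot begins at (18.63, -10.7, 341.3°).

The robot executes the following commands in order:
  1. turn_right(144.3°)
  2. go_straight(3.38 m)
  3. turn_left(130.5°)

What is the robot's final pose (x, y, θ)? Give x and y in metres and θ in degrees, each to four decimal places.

set_pose: (x, y, θ) = (18.6300, -10.7000, 341.3000°), ρ = 5.62
turn_right(144.3°): centre at ρ to the right, rotate −144.3° → (18.4713, -21.3978, 197.0000°)
go_straight(3.38): x += 3.38·cos θ, y += 3.38·sin θ → (15.2390, -22.3860, 197.0000°)
turn_left(130.5°): centre at ρ to the left, rotate +130.5° → (13.8625, -32.5003, 327.5000°)

(13.8625, -32.5003, 327.5000°)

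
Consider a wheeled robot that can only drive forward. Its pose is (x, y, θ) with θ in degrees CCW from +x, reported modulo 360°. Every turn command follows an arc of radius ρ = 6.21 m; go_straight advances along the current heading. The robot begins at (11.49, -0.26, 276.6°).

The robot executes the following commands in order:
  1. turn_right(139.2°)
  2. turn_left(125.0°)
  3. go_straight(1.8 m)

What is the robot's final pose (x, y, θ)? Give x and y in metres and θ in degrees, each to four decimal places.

set_pose: (x, y, θ) = (11.4900, -0.2600, 276.6000°), ρ = 6.21
turn_right(139.2°): centre at ρ to the right, rotate −139.2° → (1.1178, -5.5449, 137.4000°)
turn_left(125.0°): centre at ρ to the left, rotate +125.0° → (-9.2411, -9.2948, 262.4000°)
go_straight(1.8): x += 1.8·cos θ, y += 1.8·sin θ → (-9.4792, -11.0790, 262.4000°)

(-9.4792, -11.0790, 262.4000°)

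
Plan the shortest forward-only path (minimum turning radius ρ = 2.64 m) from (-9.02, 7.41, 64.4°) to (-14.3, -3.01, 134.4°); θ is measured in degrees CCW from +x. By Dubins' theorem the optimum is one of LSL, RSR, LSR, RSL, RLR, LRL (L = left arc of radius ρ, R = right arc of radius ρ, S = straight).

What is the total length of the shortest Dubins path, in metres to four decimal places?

22.7741 m

Let ψ = atan2(Δy, Δx) = atan2(-10.42, -5.28) = -116.8721° be the start→goal bearing.
Normalize: d = |goal − start| / ρ = 11.681387/2.64 = 4.424768, α = (θ_start − ψ) mod 360° = 181.2721° = 3.163796 rad, β = (θ_goal − ψ) mod 360° = 251.2721° = 4.385526 rad.
Common terms: sin α = -0.022201, cos α = -0.999754, sin β = -0.947054, cos β = -0.321073, cos(α−β) = 0.342020, d² = 19.578570. Work in radians in the unit-radius frame; every candidate has L = ρ·(t + p + q).
LSL: p² = 2 + d² − 2cos(α−β) + 2d(sin α − sin β) = 29.079049; p = √p² = 5.392499; φ = atan2(cos β − cos α, d + sin α − sin β) = 0.126191 rad; t = (φ − α) mod 2π = 3.245580 rad, q = (β − φ) mod 2π = 4.259335 rad → L = 2.64·(3.245580 + 5.392499 + 4.259335) = 2.64·12.897415 = 34.049176 m
RSR: p² = 2 + d² − 2cos(α−β) + 2d(sin β − sin α) = 12.710010; p = √p² = 3.565110; φ = atan2(cos α − cos β, d − sin α + sin β) = -0.191536 rad; t = (α − φ) mod 2π = 3.355332 rad, q = (φ − β) mod 2π = 1.706123 rad → L = 2.64·(3.355332 + 3.565110 + 1.706123) = 2.64·8.626565 = 22.774131 m
LSR: p² = d² − 2 + 2cos(α−β) + 2d(sin α + sin β) = 9.685148; p = √p² = 3.112097; φ = atan2(−cos α − cos β, d + sin α + sin β) − atan2(−2, p) = 0.936294 rad; t = (φ − α) mod 2π = 4.055684 rad, q = (φ − β) mod 2π = 2.833953 rad → L = 2.64·(4.055684 + 3.112097 + 2.833953) = 2.64·10.001734 = 26.404578 m
RSL: p² = d² − 2 + 2cos(α−β) − 2d(sin α + sin β) = 26.840072; p = √p² = 5.180741; φ = atan2(cos α + cos β, d − sin α − sin β) − atan2(2, p) = -0.608562 rad; t = (α − φ) mod 2π = 3.772358 rad, q = (β − φ) mod 2π = 4.994088 rad → L = 2.64·(3.772358 + 5.180741 + 4.994088) = 2.64·13.947187 = 36.820573 m
RLR: c = (6 − d² + 2cos(α−β) + 2d(sin α − sin β))/8 = -0.588751; p = 2π − arccos c = 4.082876 rad; φ = atan2(cos α − cos β, d − sin α + sin β) = -0.191536 rad; t = (α − φ + p/2) mod 2π = 5.396770 rad, q = (α − β − t + p) mod 2π = 3.747561 rad → L = 2.64·(5.396770 + 4.082876 + 3.747561) = 2.64·13.227207 = 34.919825 m
LRL: c = (6 − d² + 2cos(α−β) − 2d(sin α − sin β))/8 = -2.634881, |c| > 1 → infeasible
Shortest: RSR with L = 22.774131 m ≈ 22.7741 m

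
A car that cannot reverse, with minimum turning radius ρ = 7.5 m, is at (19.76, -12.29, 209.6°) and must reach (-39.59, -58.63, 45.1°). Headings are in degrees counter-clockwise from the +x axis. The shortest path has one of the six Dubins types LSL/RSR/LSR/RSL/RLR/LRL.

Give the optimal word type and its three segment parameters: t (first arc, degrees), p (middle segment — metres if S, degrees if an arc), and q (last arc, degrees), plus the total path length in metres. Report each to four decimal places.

Let ψ = atan2(Δy, Δx) = atan2(-46.34, -59.35) = -142.0176° be the start→goal bearing.
Normalize: d = |goal − start| / ρ = 75.298195/7.5 = 10.039759, α = (θ_start − ψ) mod 360° = 351.6176° = 6.136884 rad, β = (θ_goal − ψ) mod 360° = 187.1176° = 3.265818 rad.
Common terms: sin α = -0.145780, cos α = 0.989317, sin β = -0.123906, cos β = -0.992294, cos(α−β) = -0.963630, d² = 100.796766. Work in radians in the unit-radius frame; every candidate has L = ρ·(t + p + q).
LSL: p² = 2 + d² − 2cos(α−β) + 2d(sin α − sin β) = 104.284810; p = √p² = 10.211993; φ = atan2(cos β − cos α, d + sin α − sin β) = -0.195286 rad; t = (φ − α) mod 2π = 6.234200 rad, q = (β − φ) mod 2π = 3.461104 rad → L = 7.5·(6.234200 + 10.211993 + 3.461104) = 7.5·19.907297 = 149.304731 m
RSR: p² = 2 + d² − 2cos(α−β) + 2d(sin β − sin α) = 105.163244; p = √p² = 10.254913; φ = atan2(cos α − cos β, d − sin α + sin β) = 0.194459 rad; t = (α − φ) mod 2π = 5.942426 rad, q = (φ − β) mod 2π = 3.211826 rad → L = 7.5·(5.942426 + 10.254913 + 3.211826) = 7.5·19.409165 = 145.568738 m
LSR: p² = d² − 2 + 2cos(α−β) + 2d(sin α + sin β) = 91.454352; p = √p² = 9.563177; φ = atan2(−cos α − cos β, d + sin α + sin β) − atan2(−2, p) = 0.206469 rad; t = (φ − α) mod 2π = 0.352770 rad, q = (φ − β) mod 2π = 3.223836 rad → L = 7.5·(0.352770 + 9.563177 + 3.223836) = 7.5·13.139783 = 98.548373 m
RSL: p² = d² − 2 + 2cos(α−β) − 2d(sin α + sin β) = 102.284659; p = √p² = 10.113588; φ = atan2(cos α + cos β, d − sin α − sin β) − atan2(2, p) = -0.195524 rad; t = (α − φ) mod 2π = 0.049223 rad, q = (β − φ) mod 2π = 3.461341 rad → L = 7.5·(0.049223 + 10.113588 + 3.461341) = 7.5·13.624152 = 102.181137 m
RLR: c = (6 − d² + 2cos(α−β) + 2d(sin α − sin β))/8 = -12.145406, |c| > 1 → infeasible
LRL: c = (6 − d² + 2cos(α−β) − 2d(sin α − sin β))/8 = -12.035601, |c| > 1 → infeasible
Shortest: LSR with L = 98.548373 m ≈ 98.5484 m
Convert LSR to answer units (arcs ×180/π): t = 0.352770·180/π = 20.2122°, p = ρ·p = 7.5·9.563177 = 71.7238 m, q = 3.223836·180/π = 184.7122°, L = 98.5484 m.

LSR: t = 20.2122°, p = 71.7238 m, q = 184.7122°, L = 98.5484 m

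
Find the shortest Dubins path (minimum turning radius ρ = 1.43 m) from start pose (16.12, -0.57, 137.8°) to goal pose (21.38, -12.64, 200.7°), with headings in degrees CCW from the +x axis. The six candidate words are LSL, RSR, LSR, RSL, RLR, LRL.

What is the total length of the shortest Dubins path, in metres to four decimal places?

Let ψ = atan2(Δy, Δx) = atan2(-12.07, 5.26) = -66.4529° be the start→goal bearing.
Normalize: d = |goal − start| / ρ = 13.166340/1.43 = 9.207231, α = (θ_start − ψ) mod 360° = 204.2529° = 3.564885 rad, β = (θ_goal − ψ) mod 360° = 267.1529° = 4.662697 rad.
Common terms: sin α = -0.410764, cos α = -0.911742, sin β = -0.998766, cos β = -0.049672, cos(α−β) = 0.455545, d² = 84.773094. Work in radians in the unit-radius frame; every candidate has L = ρ·(t + p + q).
LSL: p² = 2 + d² − 2cos(α−β) + 2d(sin α − sin β) = 96.689733; p = √p² = 9.833094; φ = atan2(cos β − cos α, d + sin α − sin β) = 0.087783 rad; t = (φ − α) mod 2π = 2.806084 rad, q = (β − φ) mod 2π = 4.574914 rad → L = 1.43·(2.806084 + 9.833094 + 4.574914) = 1.43·17.214091 = 24.616150 m
RSR: p² = 2 + d² − 2cos(α−β) + 2d(sin β − sin α) = 75.034276; p = √p² = 8.662233; φ = atan2(cos α − cos β, d − sin α + sin β) = -0.099686 rad; t = (α − φ) mod 2π = 3.664570 rad, q = (φ − β) mod 2π = 1.520803 rad → L = 1.43·(3.664570 + 8.662233 + 1.520803) = 1.43·13.847606 = 19.802076 m
LSR: p² = d² − 2 + 2cos(α−β) + 2d(sin α + sin β) = 57.728452; p = √p² = 7.597924; φ = atan2(−cos α − cos β, d + sin α + sin β) − atan2(−2, p) = 0.380066 rad; t = (φ − α) mod 2π = 3.098367 rad, q = (φ − β) mod 2π = 2.000555 rad → L = 1.43·(3.098367 + 7.597924 + 2.000555) = 1.43·12.696846 = 18.156489 m
RSL: p² = d² − 2 + 2cos(α−β) − 2d(sin α + sin β) = 109.639916; p = √p² = 10.470908; φ = atan2(cos α + cos β, d − sin α − sin β) − atan2(2, p) = -0.279042 rad; t = (α − φ) mod 2π = 3.843927 rad, q = (β − φ) mod 2π = 4.941739 rad → L = 1.43·(3.843927 + 10.470908 + 4.941739) = 1.43·19.256574 = 27.536900 m
RLR: c = (6 − d² + 2cos(α−β) + 2d(sin α − sin β))/8 = -8.379284, |c| > 1 → infeasible
LRL: c = (6 − d² + 2cos(α−β) − 2d(sin α − sin β))/8 = -11.086217, |c| > 1 → infeasible
Shortest: LSR with L = 18.156489 m ≈ 18.1565 m

18.1565 m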